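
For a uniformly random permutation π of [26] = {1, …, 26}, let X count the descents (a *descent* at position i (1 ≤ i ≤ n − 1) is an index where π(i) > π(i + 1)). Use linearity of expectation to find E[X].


Write X = Σ X_I over i = 1, …, 25, with X_I the indicator of one descent.
There are 25 indicators.
For each fixed i, the pair (π(i), π(i+1)) is a uniformly random ordered pair of distinct values from {1, …, 26}; by symmetry P[π(i) > π(i+1)] = 1/2.
By linearity: E[X] = 25 · (1/2) = (26 − 1) · (1/2) = 25/2 ≈ 12.500000.

E[X] = 25/2 = 12.500000.


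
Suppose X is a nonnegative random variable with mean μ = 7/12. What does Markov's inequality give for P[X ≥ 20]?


μ = E[X] = 7/12, a = 20.
Markov: P[X ≥ 20] ≤ μ/a = (7/12)/20 = 7/240.
Numerically: ≈ 0.0292.
(Since a = 20 > μ = 0.5833, the bound 7/240 is < 1 and informative.)

P[X ≥ 20] ≤ 7/240 ≈ 0.0292.


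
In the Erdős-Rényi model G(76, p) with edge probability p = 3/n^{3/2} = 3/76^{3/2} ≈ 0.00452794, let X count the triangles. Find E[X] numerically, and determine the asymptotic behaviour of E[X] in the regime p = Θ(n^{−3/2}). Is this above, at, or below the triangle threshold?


Number of potential triangles: C(76, 3) = 70300.
Each occurs with probability p³ ≈ (0.00452794)³ ≈ 9.28330456e-08.
By linearity: E[X] = C(76, 3)·p³ ≈ 70300 · 9.28330456e-08 ≈ 0.006526.
Since α = 3/2 > 1, p = c/n^{3/2} = o(1/n) is below the triangle threshold p ~ 1/n. Asymptotically E[X] ~ (c³/6)·n^{3(1−α)} = (3³/6)·n^{-1.5} → 0, so by Markov's inequality G has no triangles w.h.p.

E[X] ≈ 0.006526; in regime p = Θ(1/n^{3/2}) E[X] tends to 0 (below the triangle threshold p ~ 1/n).


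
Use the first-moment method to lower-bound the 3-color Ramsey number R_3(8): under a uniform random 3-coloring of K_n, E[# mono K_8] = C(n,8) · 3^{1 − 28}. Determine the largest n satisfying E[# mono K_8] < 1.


We need C(n, 8) · 3^{1 − 28} < 1, i.e. C(n, 8) < 3^{28 − 1} = 7625597484987.
Check values of n near the boundary:
  n = 151: C(151, 8) = 5551321138650; 5551321138650 < 7625597484987? YES
  n = 152: C(152, 8) = 5859727868575; 5859727868575 < 7625597484987? YES
  n = 153: C(153, 8) = 6183023199255; 6183023199255 < 7625597484987? YES
  n = 154: C(154, 8) = 6521818990995; 6521818990995 < 7625597484987? YES
  n = 155: C(155, 8) = 6876747915675; 6876747915675 < 7625597484987? YES
  n = 156: C(156, 8) = 7248464019225; 7248464019225 < 7625597484987? YES
  n = 157: C(157, 8) = 7637643295425; 7637643295425 < 7625597484987? NO
The largest n with C(n, 8) < 7625597484987 is n = 156 (where E[X] = 805384891025/847288609443 ≈ 0.9505437). Hence R_3(8) > 156, i.e. R_3(8) ≥ 157.

Largest n = 156; hence R_3(8) > 156.


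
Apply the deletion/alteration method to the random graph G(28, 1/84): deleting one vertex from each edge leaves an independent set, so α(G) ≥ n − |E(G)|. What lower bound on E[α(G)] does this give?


E[|E(G)|] = C(28, 2)·p = 378 · (1/84) = 9/2.
E[α(G)] ≥ n − E[|E(G)|] = 28 − 9/2 = 47/2.
Numerically: ≈ 23.500.
(This is only a lower bound; the true E[α(G)] may be larger.)

E[α(G)] ≥ 47/2 ≈ 23.500.


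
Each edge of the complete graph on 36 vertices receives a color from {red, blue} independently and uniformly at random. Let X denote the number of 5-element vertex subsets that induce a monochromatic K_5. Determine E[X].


Let X = Σ_S X_S over the C(36, 5) = 376992 subsets S of size 5, where X_S = 1 if the K_5 on S is monochromatic.
For a fixed S, the K_5 on S has C(5, 2) = 10 edges. P[all 10 edges red] = (1/2)^10, and likewise for blue, so P[monochromatic] = 2·(1/2)^10 = 2^{1 − 10} = 1/512.
Summing: E[X] = C(36, 5) · 2^{1 − 10} = 376992 · 1/512 = 11781/16.
Numerically: E[X] ≈ 736.312.

E[X] = C(36,5)·2^(1−C(5,2)) = 11781/16 ≈ 736.312.


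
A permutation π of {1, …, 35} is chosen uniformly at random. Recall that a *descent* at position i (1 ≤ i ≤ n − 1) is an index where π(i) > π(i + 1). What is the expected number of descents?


Write X = Σ X_I over i = 1, …, 34, with X_I the indicator of one descent.
There are 34 indicators.
For each fixed i, the pair (π(i), π(i+1)) is a uniformly random ordered pair of distinct values from {1, …, 35}; by symmetry P[π(i) > π(i+1)] = 1/2.
By linearity: E[X] = 34 · (1/2) = (35 − 1) · (1/2) = 17 ≈ 17.0000.

E[X] = 17 = 17.0000.


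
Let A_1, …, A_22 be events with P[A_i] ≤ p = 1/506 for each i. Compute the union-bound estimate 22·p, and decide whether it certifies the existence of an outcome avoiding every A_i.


Union bound: P[∪_{i=1}^{22} A_i] ≤ Σ_i P[A_i] ≤ 22·p = 22·(1/506) = 1/23.
Numerically: 1/23 ≈ 0.043.
Is 1/23 < 1? YES.
Since P[∪ A_i] ≤ 1/23 < 1, the complement has P[∩ A_i^c] ≥ 1 − 1/23 = 22/23 > 0, so some outcome avoids every A_i.

22·p = 1/23 ≈ 0.043; existence CERTIFIED by the union bound.


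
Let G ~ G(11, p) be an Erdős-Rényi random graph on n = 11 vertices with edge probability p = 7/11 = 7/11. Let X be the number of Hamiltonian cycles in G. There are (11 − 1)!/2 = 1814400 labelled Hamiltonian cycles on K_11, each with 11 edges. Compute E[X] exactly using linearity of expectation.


K_11 has (11 − 1)!/2 = 1814400 labelled Hamiltonian cycles.
For each such Hamiltonian cycle H, let X_H = 1 if all 11 edges of H are present in G. Then P[X_H = 1] = p^{11} = (7/11)^{11} = 1977326743/285311670611.
Summing the indicators: E[X] = Σ_H E[X_H] = 1814400 · p^{11} = 1814400 · 1977326743/285311670611 = 3587661642499200/285311670611.
Numerically: E[X] ≈ 12574.5.

E[X] = 1814400 · (7/11)^{11} = 3587661642499200/285311670611 ≈ 12574.5.


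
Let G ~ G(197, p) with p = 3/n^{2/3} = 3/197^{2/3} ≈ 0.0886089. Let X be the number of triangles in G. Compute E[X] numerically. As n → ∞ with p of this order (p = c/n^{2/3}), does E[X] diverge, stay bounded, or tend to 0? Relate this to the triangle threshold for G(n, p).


Number of potential triangles: C(197, 3) = 1254890.
Each occurs with probability p³ ≈ (0.0886089)³ ≈ 6.95714911e-04.
By linearity: E[X] = C(197, 3)·p³ ≈ 1254890 · 6.95714911e-04 ≈ 873.045685.
Since α = 2/3 < 1, p = c/n^{2/3} ≫ 1/n is above the triangle threshold p ~ 1/n. Asymptotically E[X] ~ (c³/6)·n^{3(1−α)} = (3³/6)·n^{1} → ∞; triangles are abundant w.h.p.

E[X] ≈ 873.045685; in regime p = Θ(1/n^{2/3}) E[X] diverges (above the triangle threshold p ~ 1/n).


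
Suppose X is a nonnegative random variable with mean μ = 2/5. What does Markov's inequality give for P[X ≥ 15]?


μ = E[X] = 2/5, a = 15.
Markov: P[X ≥ 15] ≤ μ/a = (2/5)/15 = 2/75.
Numerically: ≈ 0.027.
(Since a = 15 > μ = 0.400, the bound 2/75 is < 1 and informative.)

P[X ≥ 15] ≤ 2/75 ≈ 0.027.


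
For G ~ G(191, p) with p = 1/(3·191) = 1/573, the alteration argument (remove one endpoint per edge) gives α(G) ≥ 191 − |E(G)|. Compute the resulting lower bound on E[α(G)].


E[|E(G)|] = C(191, 2)·p = 18145 · (1/573) = 95/3.
E[α(G)] ≥ n − E[|E(G)|] = 191 − 95/3 = 478/3.
Numerically: ≈ 159.333.
(This is only a lower bound; the true E[α(G)] may be larger.)

E[α(G)] ≥ 478/3 ≈ 159.333.


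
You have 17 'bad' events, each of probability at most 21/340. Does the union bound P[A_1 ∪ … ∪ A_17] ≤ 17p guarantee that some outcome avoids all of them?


Union bound: P[∪_{i=1}^{17} A_i] ≤ Σ_i P[A_i] ≤ 17·p = 17·(21/340) = 21/20.
Numerically: 21/20 ≈ 1.050.
Is 21/20 < 1? NO.
Since the bound 21/20 is ≥ 1, the union bound is uninformative here; it does NOT by itself certify existence.

17·p = 21/20 ≈ 1.050; existence NOT certified by the union bound.


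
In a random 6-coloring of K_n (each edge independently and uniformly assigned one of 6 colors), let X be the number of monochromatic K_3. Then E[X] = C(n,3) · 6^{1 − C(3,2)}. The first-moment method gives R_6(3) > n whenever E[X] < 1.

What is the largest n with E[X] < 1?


We need C(n, 3) · 6^{1 − 3} < 1, i.e. C(n, 3) < 6^{3 − 1} = 36.
Check values of n near the boundary:
  n = 4: C(4, 3) = 4; 4 < 36? YES
  n = 5: C(5, 3) = 10; 10 < 36? YES
  n = 6: C(6, 3) = 20; 20 < 36? YES
  n = 7: C(7, 3) = 35; 35 < 36? YES
  n = 8: C(8, 3) = 56; 56 < 36? NO
The largest n with C(n, 3) < 36 is n = 7 (where E[X] = 35/36 ≈ 0.97222). Hence R_6(3) > 7, i.e. R_6(3) ≥ 8.

Largest n = 7; hence R_6(3) > 7.


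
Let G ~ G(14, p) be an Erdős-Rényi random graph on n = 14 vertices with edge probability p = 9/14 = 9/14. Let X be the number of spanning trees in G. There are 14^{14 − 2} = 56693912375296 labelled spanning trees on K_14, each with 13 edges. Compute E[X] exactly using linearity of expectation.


K_14 has 14^{14 − 2} = 56693912375296 labelled spanning trees.
For each such spanning tree H, let X_H = 1 if all 13 edges of H are present in G. Then P[X_H = 1] = p^{13} = (9/14)^{13} = 2541865828329/793714773254144.
By linearity of expectation: E[X] = Σ_H E[X_H] = 56693912375296 · p^{13} = 56693912375296 · 2541865828329/793714773254144 = 2541865828329/14.
Numerically: E[X] ≈ 1.81562e+11.

E[X] = 56693912375296 · (9/14)^{13} = 2541865828329/14 ≈ 1.81562e+11.


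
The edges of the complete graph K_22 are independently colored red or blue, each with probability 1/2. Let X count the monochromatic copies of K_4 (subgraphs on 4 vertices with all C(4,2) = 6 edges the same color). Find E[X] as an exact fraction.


Let X = Σ_S X_S over the C(22, 4) = 7315 subsets S of size 4, where X_S = 1 if the K_4 on S is monochromatic.
For a fixed S, the K_4 on S has C(4, 2) = 6 edges. P[all 6 edges red] = (1/2)^6, and likewise for blue, so P[monochromatic] = 2·(1/2)^6 = 2^{1 − 6} = 1/32.
By linearity of expectation: E[X] = C(22, 4) · 2^{1 − 6} = 7315 · 1/32 = 7315/32.
Numerically: E[X] ≈ 228.5938.

E[X] = C(22,4)·2^(1−C(4,2)) = 7315/32 ≈ 228.5938.


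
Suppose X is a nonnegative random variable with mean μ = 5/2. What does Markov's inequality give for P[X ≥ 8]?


μ = E[X] = 5/2, a = 8.
Markov: P[X ≥ 8] ≤ μ/a = (5/2)/8 = 5/16.
Numerically: ≈ 0.31250.
(Since a = 8 > μ = 2.50000, the bound 5/16 is < 1 and informative.)

P[X ≥ 8] ≤ 5/16 ≈ 0.31250.


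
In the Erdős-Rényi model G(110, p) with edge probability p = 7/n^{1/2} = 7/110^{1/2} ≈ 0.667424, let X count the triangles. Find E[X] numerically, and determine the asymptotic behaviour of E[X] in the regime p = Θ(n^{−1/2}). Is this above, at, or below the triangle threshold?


Number of potential triangles: C(110, 3) = 215820.
Each occurs with probability p³ ≈ (0.667424)³ ≈ 2.97306971e-01.
By linearity: E[X] = C(110, 3)·p³ ≈ 215820 · 2.97306971e-01 ≈ 64164.790483.
Since α = 1/2 < 1, p = c/n^{1/2} ≫ 1/n is above the triangle threshold p ~ 1/n. Asymptotically E[X] ~ (c³/6)·n^{3(1−α)} = (7³/6)·n^{1.5} → ∞; triangles are abundant w.h.p.

E[X] ≈ 64164.790483; in regime p = Θ(1/n^{1/2}) E[X] diverges (above the triangle threshold p ~ 1/n).


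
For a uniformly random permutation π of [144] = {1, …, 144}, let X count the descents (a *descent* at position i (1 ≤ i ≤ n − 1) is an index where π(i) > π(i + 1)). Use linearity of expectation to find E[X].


Write X = Σ X_I over i = 1, …, 143, with X_I the indicator of one descent.
There are 143 indicators.
For each fixed i, the pair (π(i), π(i+1)) is a uniformly random ordered pair of distinct values from {1, …, 144}; by symmetry P[π(i) > π(i+1)] = 1/2.
By linearity: E[X] = 143 · (1/2) = (144 − 1) · (1/2) = 143/2 ≈ 71.500.

E[X] = 143/2 = 71.500.


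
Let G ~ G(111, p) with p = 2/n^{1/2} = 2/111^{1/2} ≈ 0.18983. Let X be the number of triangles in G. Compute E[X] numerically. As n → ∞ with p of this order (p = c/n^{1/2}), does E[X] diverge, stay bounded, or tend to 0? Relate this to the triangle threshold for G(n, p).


Number of potential triangles: C(111, 3) = 221815.
Each occurs with probability p³ ≈ (0.18983)³ ≈ 6.8407783e-03.
By linearity: E[X] = C(111, 3)·p³ ≈ 221815 · 6.8407783e-03 ≈ 1517.38725.
Since α = 1/2 < 1, p = c/n^{1/2} ≫ 1/n is above the triangle threshold p ~ 1/n. Asymptotically E[X] ~ (c³/6)·n^{3(1−α)} = (2³/6)·n^{1.5} → ∞; triangles are abundant w.h.p.

E[X] ≈ 1517.38725; in regime p = Θ(1/n^{1/2}) E[X] diverges (above the triangle threshold p ~ 1/n).


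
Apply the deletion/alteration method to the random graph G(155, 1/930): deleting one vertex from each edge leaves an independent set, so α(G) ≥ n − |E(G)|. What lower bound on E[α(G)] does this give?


E[|E(G)|] = C(155, 2)·p = 11935 · (1/930) = 77/6.
E[α(G)] ≥ n − E[|E(G)|] = 155 − 77/6 = 853/6.
Numerically: ≈ 142.166667.
(This is only a lower bound; the true E[α(G)] may be larger.)

E[α(G)] ≥ 853/6 ≈ 142.166667.


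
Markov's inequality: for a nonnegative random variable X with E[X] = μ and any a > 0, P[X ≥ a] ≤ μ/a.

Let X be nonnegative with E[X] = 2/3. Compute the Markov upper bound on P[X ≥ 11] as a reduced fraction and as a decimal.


μ = E[X] = 2/3, a = 11.
Markov: P[X ≥ 11] ≤ μ/a = (2/3)/11 = 2/33.
Numerically: ≈ 0.0606.
(Since a = 11 > μ = 0.6667, the bound 2/33 is < 1 and informative.)

P[X ≥ 11] ≤ 2/33 ≈ 0.0606.


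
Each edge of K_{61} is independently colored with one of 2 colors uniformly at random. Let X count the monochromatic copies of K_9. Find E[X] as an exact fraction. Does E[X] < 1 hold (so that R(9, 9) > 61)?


E[X] = C(61, 9) · 2^{1 − 36} = 17341763505 · 2^{−35} = 17341763505/34359738368.
As a reduced fraction: E[X] = 17341763505/34359738368 ≈ 0.50471.
Is E[X] < 1? YES.
Since E[X] < 1, there exists a 2-coloring of K_{61} with no monochromatic K_9; hence R(9, 9) > 61.

E[X] = 17341763505/34359738368 ≈ 0.50471; E[X] < 1, so R(9, 9) > 61.


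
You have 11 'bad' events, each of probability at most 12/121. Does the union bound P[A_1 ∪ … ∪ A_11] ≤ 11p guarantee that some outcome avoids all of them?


Union bound: P[∪_{i=1}^{11} A_i] ≤ Σ_i P[A_i] ≤ 11·p = 11·(12/121) = 12/11.
Numerically: 12/11 ≈ 1.091.
Is 12/11 < 1? NO.
Since the bound 12/11 is ≥ 1, the union bound is uninformative here; it does NOT by itself certify existence.

11·p = 12/11 ≈ 1.091; existence NOT certified by the union bound.


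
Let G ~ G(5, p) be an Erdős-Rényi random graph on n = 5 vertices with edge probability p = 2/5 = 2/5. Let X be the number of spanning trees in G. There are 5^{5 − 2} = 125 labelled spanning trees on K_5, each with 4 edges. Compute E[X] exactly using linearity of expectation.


K_5 has 5^{5 − 2} = 125 labelled spanning trees.
For each such spanning tree H, let X_H = 1 if all 4 edges of H are present in G. Then P[X_H = 1] = p^{4} = (2/5)^{4} = 16/625.
By linearity: E[X] = Σ_H E[X_H] = 125 · p^{4} = 125 · 16/625 = 16/5.
Numerically: E[X] ≈ 3.2.

E[X] = 125 · (2/5)^{4} = 16/5 ≈ 3.2.


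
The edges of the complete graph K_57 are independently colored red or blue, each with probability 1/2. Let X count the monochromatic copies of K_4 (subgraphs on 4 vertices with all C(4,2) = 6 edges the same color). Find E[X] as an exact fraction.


Let X = Σ_S X_S over the C(57, 4) = 395010 subsets S of size 4, where X_S = 1 if the K_4 on S is monochromatic.
For a fixed S, the K_4 on S has C(4, 2) = 6 edges. P[all 6 edges red] = (1/2)^6, and likewise for blue, so P[monochromatic] = 2·(1/2)^6 = 2^{1 − 6} = 1/32.
By linearity: E[X] = C(57, 4) · 2^{1 − 6} = 395010 · 1/32 = 197505/16.
Numerically: E[X] ≈ 12344.0625.

E[X] = C(57,4)·2^(1−C(4,2)) = 197505/16 ≈ 12344.0625.


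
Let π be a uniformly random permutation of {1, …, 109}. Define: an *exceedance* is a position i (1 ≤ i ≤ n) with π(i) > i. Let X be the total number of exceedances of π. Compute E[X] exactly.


Write X = Σ_{i=1}^{109} X_i, where X_i = 1_{π(i) > i}.
For each fixed i, π(i) is uniform over {1, …, 109} (marginal of a uniform permutation), so P[π(i) > i] = (n − i)/n. Summing: Σ_{i=1}^{109} (n − i)/n = (0 + 1 + … + 108)/109 = 109(109 − 1)/(2·109) = (109 − 1)/2.
Hence E[X] = Σ_{i=1}^{109} (109 − i)/109 = 54 ≈ 54.00000.

E[X] = 54 = 54.00000.


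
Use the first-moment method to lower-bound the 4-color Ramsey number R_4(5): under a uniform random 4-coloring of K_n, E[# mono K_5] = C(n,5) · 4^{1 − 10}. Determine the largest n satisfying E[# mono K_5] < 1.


We need C(n, 5) · 4^{1 − 10} < 1, i.e. C(n, 5) < 4^{10 − 1} = 262144.
Check values of n near the boundary:
  n = 31: C(31, 5) = 169911; 169911 < 262144? YES
  n = 32: C(32, 5) = 201376; 201376 < 262144? YES
  n = 33: C(33, 5) = 237336; 237336 < 262144? YES
  n = 34: C(34, 5) = 278256; 278256 < 262144? NO
  n = 35: C(35, 5) = 324632; 324632 < 262144? NO
The largest n with C(n, 5) < 262144 is n = 33 (where E[X] = 29667/32768 ≈ 0.9053650). Hence R_4(5) > 33, i.e. R_4(5) ≥ 34.

Largest n = 33; hence R_4(5) > 33.


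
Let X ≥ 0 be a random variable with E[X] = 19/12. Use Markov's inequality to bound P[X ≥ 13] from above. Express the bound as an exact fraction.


μ = E[X] = 19/12, a = 13.
Markov: P[X ≥ 13] ≤ μ/a = (19/12)/13 = 19/156.
Numerically: ≈ 0.121795.
(Since a = 13 > μ = 1.583333, the bound 19/156 is < 1 and informative.)

P[X ≥ 13] ≤ 19/156 ≈ 0.121795.


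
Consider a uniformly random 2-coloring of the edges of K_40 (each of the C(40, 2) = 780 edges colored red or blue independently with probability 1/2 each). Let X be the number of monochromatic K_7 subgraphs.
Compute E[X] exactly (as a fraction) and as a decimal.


Let X = Σ_S X_S over the C(40, 7) = 18643560 subsets S of size 7, where X_S = 1 if the K_7 on S is monochromatic.
For a fixed S, the K_7 on S has C(7, 2) = 21 edges. P[all 21 edges red] = (1/2)^21, and likewise for blue, so P[monochromatic] = 2·(1/2)^21 = 2^{1 − 21} = 1/1048576.
By linearity: E[X] = C(40, 7) · 2^{1 − 21} = 18643560 · 1/1048576 = 2330445/131072.
Numerically: E[X] ≈ 17.7799.

E[X] = C(40,7)·2^(1−C(7,2)) = 2330445/131072 ≈ 17.7799.


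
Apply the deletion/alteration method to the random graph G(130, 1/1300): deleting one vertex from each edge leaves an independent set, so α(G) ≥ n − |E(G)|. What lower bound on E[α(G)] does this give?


E[|E(G)|] = C(130, 2)·p = 8385 · (1/1300) = 129/20.
E[α(G)] ≥ n − E[|E(G)|] = 130 − 129/20 = 2471/20.
Numerically: ≈ 123.55000.
(This is only a lower bound; the true E[α(G)] may be larger.)

E[α(G)] ≥ 2471/20 ≈ 123.55000.


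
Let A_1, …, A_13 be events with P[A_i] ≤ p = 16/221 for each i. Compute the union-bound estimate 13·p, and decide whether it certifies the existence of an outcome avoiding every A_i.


Union bound: P[∪_{i=1}^{13} A_i] ≤ Σ_i P[A_i] ≤ 13·p = 13·(16/221) = 16/17.
Numerically: 16/17 ≈ 0.94118.
Is 16/17 < 1? YES.
Since P[∪ A_i] ≤ 16/17 < 1, the complement has P[∩ A_i^c] ≥ 1 − 16/17 = 1/17 > 0, so some outcome avoids every A_i.

13·p = 16/17 ≈ 0.94118; existence CERTIFIED by the union bound.


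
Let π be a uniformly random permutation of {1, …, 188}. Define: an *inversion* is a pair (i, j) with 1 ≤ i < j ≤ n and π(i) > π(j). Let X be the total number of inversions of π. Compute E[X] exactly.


Write X = Σ X_I over the C(188, 2) = 17578 pairs i < j, with X_I the indicator of one inversion.
There are 17578 indicators.
For each fixed pair i < j, the values π(i) and π(j) are two distinct elements of {1, …, 188} in uniformly random order; by symmetry P[π(i) > π(j)] = 1/2.
By linearity: E[X] = 17578 · (1/2) = C(188, 2) · (1/2) = 17578/2 = 8789 ≈ 8789.000000.

E[X] = 8789 = 8789.000000.


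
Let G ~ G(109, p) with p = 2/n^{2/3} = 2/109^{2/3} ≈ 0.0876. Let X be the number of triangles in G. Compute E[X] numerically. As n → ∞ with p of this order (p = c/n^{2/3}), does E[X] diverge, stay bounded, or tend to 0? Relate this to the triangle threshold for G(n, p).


Number of potential triangles: C(109, 3) = 209934.
Each occurs with probability p³ ≈ (0.0876)³ ≈ 6.73344e-04.
By linearity: E[X] = C(109, 3)·p³ ≈ 209934 · 6.73344e-04 ≈ 141.358.
Since α = 2/3 < 1, p = c/n^{2/3} ≫ 1/n is above the triangle threshold p ~ 1/n. Asymptotically E[X] ~ (c³/6)·n^{3(1−α)} = (2³/6)·n^{1} → ∞; triangles are abundant w.h.p.

E[X] ≈ 141.358; in regime p = Θ(1/n^{2/3}) E[X] diverges (above the triangle threshold p ~ 1/n).


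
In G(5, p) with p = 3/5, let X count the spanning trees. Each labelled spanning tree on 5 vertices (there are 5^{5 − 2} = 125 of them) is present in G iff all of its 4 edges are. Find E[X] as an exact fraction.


K_5 has 5^{5 − 2} = 125 labelled spanning trees.
For each such spanning tree H, let X_H = 1 if all 4 edges of H are present in G. Then P[X_H = 1] = p^{4} = (3/5)^{4} = 81/625.
Summing the indicators: E[X] = Σ_H E[X_H] = 125 · p^{4} = 125 · 81/625 = 81/5.
Numerically: E[X] ≈ 16.2.

E[X] = 125 · (3/5)^{4} = 81/5 ≈ 16.2.


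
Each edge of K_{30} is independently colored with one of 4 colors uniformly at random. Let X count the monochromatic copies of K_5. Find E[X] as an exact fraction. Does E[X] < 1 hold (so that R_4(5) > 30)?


E[X] = C(30, 5) · 4^{1 − 10} = 142506 · 4^{−9} = 142506/262144.
As a reduced fraction: E[X] = 71253/131072 ≈ 0.5436172.
Is E[X] < 1? YES.
Since E[X] < 1, there exists a 4-coloring of K_{30} with no monochromatic K_5; hence R_4(5) > 30.

E[X] = 71253/131072 ≈ 0.5436172; E[X] < 1, so R_4(5) > 30.


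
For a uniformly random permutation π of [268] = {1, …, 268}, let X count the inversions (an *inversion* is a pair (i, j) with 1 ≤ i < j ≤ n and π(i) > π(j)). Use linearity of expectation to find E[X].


Write X = Σ X_I over the C(268, 2) = 35778 pairs i < j, with X_I the indicator of one inversion.
There are 35778 indicators.
For each fixed pair i < j, the values π(i) and π(j) are two distinct elements of {1, …, 268} in uniformly random order; by symmetry P[π(i) > π(j)] = 1/2.
By linearity: E[X] = 35778 · (1/2) = C(268, 2) · (1/2) = 35778/2 = 17889 ≈ 17889.000.

E[X] = 17889 = 17889.000.


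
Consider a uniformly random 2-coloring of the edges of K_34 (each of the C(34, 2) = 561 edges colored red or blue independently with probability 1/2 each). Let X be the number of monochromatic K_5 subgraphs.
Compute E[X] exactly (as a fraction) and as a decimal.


Let X = Σ_S X_S over the C(34, 5) = 278256 subsets S of size 5, where X_S = 1 if the K_5 on S is monochromatic.
For a fixed S, the K_5 on S has C(5, 2) = 10 edges. P[all 10 edges red] = (1/2)^10, and likewise for blue, so P[monochromatic] = 2·(1/2)^10 = 2^{1 − 10} = 1/512.
Summing: E[X] = C(34, 5) · 2^{1 − 10} = 278256 · 1/512 = 17391/32.
Numerically: E[X] ≈ 543.4688.

E[X] = C(34,5)·2^(1−C(5,2)) = 17391/32 ≈ 543.4688.


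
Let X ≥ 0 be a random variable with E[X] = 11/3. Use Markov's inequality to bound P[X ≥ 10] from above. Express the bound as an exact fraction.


μ = E[X] = 11/3, a = 10.
Markov: P[X ≥ 10] ≤ μ/a = (11/3)/10 = 11/30.
Numerically: ≈ 0.3667.
(Since a = 10 > μ = 3.6667, the bound 11/30 is < 1 and informative.)

P[X ≥ 10] ≤ 11/30 ≈ 0.3667.


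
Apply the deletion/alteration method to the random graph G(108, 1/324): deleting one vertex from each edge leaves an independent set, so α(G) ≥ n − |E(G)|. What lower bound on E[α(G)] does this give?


E[|E(G)|] = C(108, 2)·p = 5778 · (1/324) = 107/6.
E[α(G)] ≥ n − E[|E(G)|] = 108 − 107/6 = 541/6.
Numerically: ≈ 90.167.
(This is only a lower bound; the true E[α(G)] may be larger.)

E[α(G)] ≥ 541/6 ≈ 90.167.


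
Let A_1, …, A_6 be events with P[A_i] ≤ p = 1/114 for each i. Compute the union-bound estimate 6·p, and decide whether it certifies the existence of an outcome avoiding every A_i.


Union bound: P[∪_{i=1}^{6} A_i] ≤ Σ_i P[A_i] ≤ 6·p = 6·(1/114) = 1/19.
Numerically: 1/19 ≈ 0.053.
Is 1/19 < 1? YES.
Since P[∪ A_i] ≤ 1/19 < 1, the complement has P[∩ A_i^c] ≥ 1 − 1/19 = 18/19 > 0, so some outcome avoids every A_i.

6·p = 1/19 ≈ 0.053; existence CERTIFIED by the union bound.


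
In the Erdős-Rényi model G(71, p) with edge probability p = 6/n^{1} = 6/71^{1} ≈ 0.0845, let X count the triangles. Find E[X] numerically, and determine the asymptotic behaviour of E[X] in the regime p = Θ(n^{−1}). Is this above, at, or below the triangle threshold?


Number of potential triangles: C(71, 3) = 57155.
Each occurs with probability p³ ≈ (0.0845)³ ≈ 6.03502e-04.
By linearity: E[X] = C(71, 3)·p³ ≈ 57155 · 6.03502e-04 ≈ 34.493.
Here α = 1, so p = 6/n is exactly at the triangle threshold p ~ 1/n. Asymptotically E[X] → c³/6 = 6³/6 = 36 ≈ 36.000, a bounded constant. In this regime the triangle count is asymptotically Poisson(c³/6).

E[X] ≈ 34.493; in regime p = Θ(1/n^{1}) E[X] stays bounded (at the triangle threshold p ~ 1/n).


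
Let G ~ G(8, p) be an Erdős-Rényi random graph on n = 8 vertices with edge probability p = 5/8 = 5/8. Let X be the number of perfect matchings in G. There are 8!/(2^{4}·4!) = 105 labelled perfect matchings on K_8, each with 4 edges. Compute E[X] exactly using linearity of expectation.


K_8 has 8!/(2^{4}·4!) = 105 labelled perfect matchings.
For each such perfect matching H, let X_H = 1 if all 4 edges of H are present in G. Then P[X_H = 1] = p^{4} = (5/8)^{4} = 625/4096.
By linearity of expectation: E[X] = Σ_H E[X_H] = 105 · p^{4} = 105 · 625/4096 = 65625/4096.
Numerically: E[X] ≈ 16.022.

E[X] = 105 · (5/8)^{4} = 65625/4096 ≈ 16.022.


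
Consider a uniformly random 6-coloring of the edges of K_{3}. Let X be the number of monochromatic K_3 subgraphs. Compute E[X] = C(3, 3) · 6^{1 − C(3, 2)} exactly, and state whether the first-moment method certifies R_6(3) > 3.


E[X] = C(3, 3) · 6^{1 − 3} = 1 · 6^{−2} = 1/36.
As a reduced fraction: E[X] = 1/36 ≈ 0.0277778.
Is E[X] < 1? YES.
Since E[X] < 1, there exists a 6-coloring of K_{3} with no monochromatic K_3; hence R_6(3) > 3.

E[X] = 1/36 ≈ 0.0277778; E[X] < 1, so R_6(3) > 3.


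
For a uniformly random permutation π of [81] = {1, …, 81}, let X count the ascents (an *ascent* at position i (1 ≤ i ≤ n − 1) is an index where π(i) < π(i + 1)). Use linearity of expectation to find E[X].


Write X = Σ X_I over i = 1, …, 80, with X_I the indicator of one ascent.
There are 80 indicators.
For each fixed i, the pair (π(i), π(i+1)) is a uniformly random ordered pair of distinct values from {1, …, 81}; by symmetry P[π(i) < π(i+1)] = 1/2.
By linearity: E[X] = 80 · (1/2) = (81 − 1) · (1/2) = 40 ≈ 40.00000.

E[X] = 40 = 40.00000.


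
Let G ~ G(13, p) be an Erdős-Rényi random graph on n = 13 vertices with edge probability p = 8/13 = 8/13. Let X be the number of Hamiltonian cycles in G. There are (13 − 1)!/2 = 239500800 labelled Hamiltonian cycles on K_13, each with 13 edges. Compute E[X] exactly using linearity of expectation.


K_13 has (13 − 1)!/2 = 239500800 labelled Hamiltonian cycles.
For each such Hamiltonian cycle H, let X_H = 1 if all 13 edges of H are present in G. Then P[X_H = 1] = p^{13} = (8/13)^{13} = 549755813888/302875106592253.
Summing the indicators: E[X] = Σ_H E[X_H] = 239500800 · p^{13} = 239500800 · 549755813888/302875106592253 = 131666957230827110400/302875106592253.
Numerically: E[X] ≈ 4.347e+05.

E[X] = 239500800 · (8/13)^{13} = 131666957230827110400/302875106592253 ≈ 4.347e+05.


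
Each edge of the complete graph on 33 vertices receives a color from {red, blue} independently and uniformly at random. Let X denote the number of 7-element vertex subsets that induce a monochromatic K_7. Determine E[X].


Let X = Σ_S X_S over the C(33, 7) = 4272048 subsets S of size 7, where X_S = 1 if the K_7 on S is monochromatic.
For a fixed S, the K_7 on S has C(7, 2) = 21 edges. P[all 21 edges red] = (1/2)^21, and likewise for blue, so P[monochromatic] = 2·(1/2)^21 = 2^{1 − 21} = 1/1048576.
Summing: E[X] = C(33, 7) · 2^{1 − 21} = 4272048 · 1/1048576 = 267003/65536.
Numerically: E[X] ≈ 4.074142.

E[X] = C(33,7)·2^(1−C(7,2)) = 267003/65536 ≈ 4.074142.


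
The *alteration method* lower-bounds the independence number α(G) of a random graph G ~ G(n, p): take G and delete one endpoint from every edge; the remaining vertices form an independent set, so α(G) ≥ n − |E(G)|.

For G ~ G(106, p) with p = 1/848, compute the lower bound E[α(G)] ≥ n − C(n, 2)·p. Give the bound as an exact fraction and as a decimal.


E[|E(G)|] = C(106, 2)·p = 5565 · (1/848) = 105/16.
E[α(G)] ≥ n − E[|E(G)|] = 106 − 105/16 = 1591/16.
Numerically: ≈ 99.4375.
(This is only a lower bound; the true E[α(G)] may be larger.)

E[α(G)] ≥ 1591/16 ≈ 99.4375.


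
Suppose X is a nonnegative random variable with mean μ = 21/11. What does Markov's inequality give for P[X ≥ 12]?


μ = E[X] = 21/11, a = 12.
Markov: P[X ≥ 12] ≤ μ/a = (21/11)/12 = 7/44.
Numerically: ≈ 0.15909.
(Since a = 12 > μ = 1.90909, the bound 7/44 is < 1 and informative.)

P[X ≥ 12] ≤ 7/44 ≈ 0.15909.


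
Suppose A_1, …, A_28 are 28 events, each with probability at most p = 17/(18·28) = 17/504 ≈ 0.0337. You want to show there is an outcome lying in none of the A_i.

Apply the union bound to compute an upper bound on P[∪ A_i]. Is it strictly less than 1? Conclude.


Union bound: P[∪_{i=1}^{28} A_i] ≤ Σ_i P[A_i] ≤ 28·p = 28·(17/504) = 17/18.
Numerically: 17/18 ≈ 0.9444.
Is 17/18 < 1? YES.
Since P[∪ A_i] ≤ 17/18 < 1, the complement has P[∩ A_i^c] ≥ 1 − 17/18 = 1/18 > 0, so some outcome avoids every A_i.

28·p = 17/18 ≈ 0.9444; existence CERTIFIED by the union bound.


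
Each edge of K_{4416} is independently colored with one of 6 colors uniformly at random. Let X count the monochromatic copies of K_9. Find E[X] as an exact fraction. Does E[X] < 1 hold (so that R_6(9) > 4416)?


E[X] = C(4416, 9) · 6^{1 − 36} = 1745644609681318303205765440 · 6^{−35} = 1745644609681318303205765440/1719070799748422591028658176.
As a reduced fraction: E[X] = 27275697026270598487590085/26860481246069102984822784 ≈ 1.015.
Is E[X] < 1? NO.
Since E[X] ≥ 1, the first-moment bound is inconclusive at n = 4416; it does NOT by itself certify R_6(9) > 4416.

E[X] = 27275697026270598487590085/26860481246069102984822784 ≈ 1.015; E[X] ≥ 1; first-moment method inconclusive here.


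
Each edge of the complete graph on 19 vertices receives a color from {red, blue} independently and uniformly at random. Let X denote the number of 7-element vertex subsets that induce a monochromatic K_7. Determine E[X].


Let X = Σ_S X_S over the C(19, 7) = 50388 subsets S of size 7, where X_S = 1 if the K_7 on S is monochromatic.
For a fixed S, the K_7 on S has C(7, 2) = 21 edges. P[all 21 edges red] = (1/2)^21, and likewise for blue, so P[monochromatic] = 2·(1/2)^21 = 2^{1 − 21} = 1/1048576.
Summing: E[X] = C(19, 7) · 2^{1 − 21} = 50388 · 1/1048576 = 12597/262144.
Numerically: E[X] ≈ 0.0481.

E[X] = C(19,7)·2^(1−C(7,2)) = 12597/262144 ≈ 0.0481.


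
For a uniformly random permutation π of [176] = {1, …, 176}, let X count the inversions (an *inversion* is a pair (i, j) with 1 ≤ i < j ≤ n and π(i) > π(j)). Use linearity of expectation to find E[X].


Write X = Σ X_I over the C(176, 2) = 15400 pairs i < j, with X_I the indicator of one inversion.
There are 15400 indicators.
For each fixed pair i < j, the values π(i) and π(j) are two distinct elements of {1, …, 176} in uniformly random order; by symmetry P[π(i) > π(j)] = 1/2.
By linearity: E[X] = 15400 · (1/2) = C(176, 2) · (1/2) = 15400/2 = 7700 ≈ 7700.00000.

E[X] = 7700 = 7700.00000.


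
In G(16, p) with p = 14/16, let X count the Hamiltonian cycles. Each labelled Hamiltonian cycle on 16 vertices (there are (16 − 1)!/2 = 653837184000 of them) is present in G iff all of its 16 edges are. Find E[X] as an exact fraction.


K_16 has (16 − 1)!/2 = 653837184000 labelled Hamiltonian cycles.
For each such Hamiltonian cycle H, let X_H = 1 if all 16 edges of H are present in G. Then P[X_H = 1] = p^{16} = (7/8)^{16} = 33232930569601/281474976710656.
Summing the indicators: E[X] = Σ_H E[X_H] = 653837184000 · p^{16} = 653837184000 · 33232930569601/281474976710656 = 21219654042671322112875/274877906944.
Numerically: E[X] ≈ 7.7197e+10.

E[X] = 653837184000 · (7/8)^{16} = 21219654042671322112875/274877906944 ≈ 7.7197e+10.


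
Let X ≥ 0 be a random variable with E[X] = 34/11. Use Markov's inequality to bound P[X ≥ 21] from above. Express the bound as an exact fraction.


μ = E[X] = 34/11, a = 21.
Markov: P[X ≥ 21] ≤ μ/a = (34/11)/21 = 34/231.
Numerically: ≈ 0.14719.
(Since a = 21 > μ = 3.09091, the bound 34/231 is < 1 and informative.)

P[X ≥ 21] ≤ 34/231 ≈ 0.14719.


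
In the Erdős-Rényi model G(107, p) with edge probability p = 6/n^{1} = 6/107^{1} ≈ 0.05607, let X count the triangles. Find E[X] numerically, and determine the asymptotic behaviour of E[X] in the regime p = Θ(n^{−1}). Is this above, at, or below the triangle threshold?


Number of potential triangles: C(107, 3) = 198485.
Each occurs with probability p³ ≈ (0.05607)³ ≈ 1.763203e-04.
By linearity: E[X] = C(107, 3)·p³ ≈ 198485 · 1.763203e-04 ≈ 34.9969.
Here α = 1, so p = 6/n is exactly at the triangle threshold p ~ 1/n. Asymptotically E[X] → c³/6 = 6³/6 = 36 ≈ 36.0000, a bounded constant. In this regime the triangle count is asymptotically Poisson(c³/6).

E[X] ≈ 34.9969; in regime p = Θ(1/n^{1}) E[X] stays bounded (at the triangle threshold p ~ 1/n).


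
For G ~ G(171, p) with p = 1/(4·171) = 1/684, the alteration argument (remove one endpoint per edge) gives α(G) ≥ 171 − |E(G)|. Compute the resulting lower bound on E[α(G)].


E[|E(G)|] = C(171, 2)·p = 14535 · (1/684) = 85/4.
E[α(G)] ≥ n − E[|E(G)|] = 171 − 85/4 = 599/4.
Numerically: ≈ 149.7500.
(This is only a lower bound; the true E[α(G)] may be larger.)

E[α(G)] ≥ 599/4 ≈ 149.7500.


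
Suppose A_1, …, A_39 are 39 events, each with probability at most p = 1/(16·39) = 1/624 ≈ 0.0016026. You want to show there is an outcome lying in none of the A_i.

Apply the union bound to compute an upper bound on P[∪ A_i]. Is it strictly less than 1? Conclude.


Union bound: P[∪_{i=1}^{39} A_i] ≤ Σ_i P[A_i] ≤ 39·p = 39·(1/624) = 1/16.
Numerically: 1/16 ≈ 0.0625000.
Is 1/16 < 1? YES.
Since P[∪ A_i] ≤ 1/16 < 1, the complement has P[∩ A_i^c] ≥ 1 − 1/16 = 15/16 > 0, so some outcome avoids every A_i.

39·p = 1/16 ≈ 0.0625000; existence CERTIFIED by the union bound.


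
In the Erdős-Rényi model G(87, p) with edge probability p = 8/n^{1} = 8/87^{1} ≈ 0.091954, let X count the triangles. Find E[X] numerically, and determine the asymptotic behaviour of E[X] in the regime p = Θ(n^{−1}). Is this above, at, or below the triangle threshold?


Number of potential triangles: C(87, 3) = 105995.
Each occurs with probability p³ ≈ (0.091954)³ ≈ 7.7752114e-04.
By linearity: E[X] = C(87, 3)·p³ ≈ 105995 · 7.7752114e-04 ≈ 82.41335.
Here α = 1, so p = 8/n is exactly at the triangle threshold p ~ 1/n. Asymptotically E[X] → c³/6 = 8³/6 = 256/3 ≈ 85.33333, a bounded constant. In this regime the triangle count is asymptotically Poisson(c³/6).

E[X] ≈ 82.41335; in regime p = Θ(1/n^{1}) E[X] stays bounded (at the triangle threshold p ~ 1/n).


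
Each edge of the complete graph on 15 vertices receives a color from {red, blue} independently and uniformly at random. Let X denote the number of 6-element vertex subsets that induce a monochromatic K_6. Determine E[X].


Let X = Σ_S X_S over the C(15, 6) = 5005 subsets S of size 6, where X_S = 1 if the K_6 on S is monochromatic.
For a fixed S, the K_6 on S has C(6, 2) = 15 edges. P[all 15 edges red] = (1/2)^15, and likewise for blue, so P[monochromatic] = 2·(1/2)^15 = 2^{1 − 15} = 1/16384.
Summing: E[X] = C(15, 6) · 2^{1 − 15} = 5005 · 1/16384 = 5005/16384.
Numerically: E[X] ≈ 0.305481.

E[X] = C(15,6)·2^(1−C(6,2)) = 5005/16384 ≈ 0.305481.


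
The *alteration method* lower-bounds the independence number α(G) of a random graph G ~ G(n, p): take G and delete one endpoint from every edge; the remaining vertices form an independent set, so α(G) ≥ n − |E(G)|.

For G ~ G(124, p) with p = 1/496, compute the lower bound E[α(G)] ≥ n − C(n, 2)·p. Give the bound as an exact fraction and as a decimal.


E[|E(G)|] = C(124, 2)·p = 7626 · (1/496) = 123/8.
E[α(G)] ≥ n − E[|E(G)|] = 124 − 123/8 = 869/8.
Numerically: ≈ 108.62500.
(This is only a lower bound; the true E[α(G)] may be larger.)

E[α(G)] ≥ 869/8 ≈ 108.62500.


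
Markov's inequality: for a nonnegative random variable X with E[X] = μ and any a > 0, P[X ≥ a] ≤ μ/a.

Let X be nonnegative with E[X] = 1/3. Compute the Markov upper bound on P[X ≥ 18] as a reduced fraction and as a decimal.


μ = E[X] = 1/3, a = 18.
Markov: P[X ≥ 18] ≤ μ/a = (1/3)/18 = 1/54.
Numerically: ≈ 0.019.
(Since a = 18 > μ = 0.333, the bound 1/54 is < 1 and informative.)

P[X ≥ 18] ≤ 1/54 ≈ 0.019.


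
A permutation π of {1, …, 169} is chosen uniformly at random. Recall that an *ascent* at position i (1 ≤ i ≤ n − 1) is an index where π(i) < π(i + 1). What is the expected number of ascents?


Write X = Σ X_I over i = 1, …, 168, with X_I the indicator of one ascent.
There are 168 indicators.
For each fixed i, the pair (π(i), π(i+1)) is a uniformly random ordered pair of distinct values from {1, …, 169}; by symmetry P[π(i) < π(i+1)] = 1/2.
By linearity: E[X] = 168 · (1/2) = (169 − 1) · (1/2) = 84 ≈ 84.0000.

E[X] = 84 = 84.0000.


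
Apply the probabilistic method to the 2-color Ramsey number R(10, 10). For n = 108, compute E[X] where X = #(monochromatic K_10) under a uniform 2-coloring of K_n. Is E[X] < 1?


E[X] = C(108, 10) · 2^{1 − 45} = 38722819230810 · 2^{−44} = 38722819230810/17592186044416.
As a reduced fraction: E[X] = 19361409615405/8796093022208 ≈ 2.201137.
Is E[X] < 1? NO.
Since E[X] ≥ 1, the first-moment bound is inconclusive at n = 108; it does NOT by itself certify R(10, 10) > 108.

E[X] = 19361409615405/8796093022208 ≈ 2.201137; E[X] ≥ 1; first-moment method inconclusive here.


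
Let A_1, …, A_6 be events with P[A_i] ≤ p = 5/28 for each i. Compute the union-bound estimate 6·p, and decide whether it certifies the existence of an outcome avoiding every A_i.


Union bound: P[∪_{i=1}^{6} A_i] ≤ Σ_i P[A_i] ≤ 6·p = 6·(5/28) = 15/14.
Numerically: 15/14 ≈ 1.07143.
Is 15/14 < 1? NO.
Since the bound 15/14 is ≥ 1, the union bound is uninformative here; it does NOT by itself certify existence.

6·p = 15/14 ≈ 1.07143; existence NOT certified by the union bound.


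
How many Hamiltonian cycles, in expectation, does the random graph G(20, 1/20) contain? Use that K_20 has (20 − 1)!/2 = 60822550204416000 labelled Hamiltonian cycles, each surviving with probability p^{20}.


K_20 has (20 − 1)!/2 = 60822550204416000 labelled Hamiltonian cycles.
For each such Hamiltonian cycle H, let X_H = 1 if all 20 edges of H are present in G. Then P[X_H = 1] = p^{20} = (1/20)^{20} = 1/104857600000000000000000000.
By linearity: E[X] = Σ_H E[X_H] = 60822550204416000 · p^{20} = 60822550204416000 · 1/104857600000000000000000000 = 14849255421/25600000000000000000.
Numerically: E[X] ≈ 5.8005e-10.

E[X] = 60822550204416000 · (1/20)^{20} = 14849255421/25600000000000000000 ≈ 5.8005e-10.


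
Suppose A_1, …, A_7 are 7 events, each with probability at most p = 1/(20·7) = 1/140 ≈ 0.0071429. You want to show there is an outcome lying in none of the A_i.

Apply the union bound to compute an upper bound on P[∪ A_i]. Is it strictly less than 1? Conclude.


Union bound: P[∪_{i=1}^{7} A_i] ≤ Σ_i P[A_i] ≤ 7·p = 7·(1/140) = 1/20.
Numerically: 1/20 ≈ 0.0500000.
Is 1/20 < 1? YES.
Since P[∪ A_i] ≤ 1/20 < 1, the complement has P[∩ A_i^c] ≥ 1 − 1/20 = 19/20 > 0, so some outcome avoids every A_i.

7·p = 1/20 ≈ 0.0500000; existence CERTIFIED by the union bound.


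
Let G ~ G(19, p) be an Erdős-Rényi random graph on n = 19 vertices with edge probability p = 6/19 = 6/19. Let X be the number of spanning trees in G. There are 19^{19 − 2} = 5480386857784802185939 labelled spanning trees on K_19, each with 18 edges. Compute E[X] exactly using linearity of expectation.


K_19 has 19^{19 − 2} = 5480386857784802185939 labelled spanning trees.
For each such spanning tree H, let X_H = 1 if all 18 edges of H are present in G. Then P[X_H = 1] = p^{18} = (6/19)^{18} = 101559956668416/104127350297911241532841.
By linearity: E[X] = Σ_H E[X_H] = 5480386857784802185939 · p^{18} = 5480386857784802185939 · 101559956668416/104127350297911241532841 = 101559956668416/19.
Numerically: E[X] ≈ 5.345e+12.

E[X] = 5480386857784802185939 · (6/19)^{18} = 101559956668416/19 ≈ 5.345e+12.
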